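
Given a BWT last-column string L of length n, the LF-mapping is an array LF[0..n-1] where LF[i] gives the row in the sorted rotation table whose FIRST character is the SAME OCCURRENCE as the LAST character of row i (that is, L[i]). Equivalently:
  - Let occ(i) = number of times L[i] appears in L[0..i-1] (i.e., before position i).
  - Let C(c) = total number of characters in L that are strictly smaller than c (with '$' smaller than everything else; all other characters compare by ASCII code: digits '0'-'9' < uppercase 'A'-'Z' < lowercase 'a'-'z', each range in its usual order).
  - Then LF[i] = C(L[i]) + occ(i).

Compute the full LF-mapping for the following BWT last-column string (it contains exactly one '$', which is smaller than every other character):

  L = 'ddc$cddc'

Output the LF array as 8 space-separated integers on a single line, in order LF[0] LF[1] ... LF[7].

Char counts: '$':1, 'c':3, 'd':4
C (first-col start): C('$')=0, C('c')=1, C('d')=4
L[0]='d': occ=0, LF[0]=C('d')+0=4+0=4
L[1]='d': occ=1, LF[1]=C('d')+1=4+1=5
L[2]='c': occ=0, LF[2]=C('c')+0=1+0=1
L[3]='$': occ=0, LF[3]=C('$')+0=0+0=0
L[4]='c': occ=1, LF[4]=C('c')+1=1+1=2
L[5]='d': occ=2, LF[5]=C('d')+2=4+2=6
L[6]='d': occ=3, LF[6]=C('d')+3=4+3=7
L[7]='c': occ=2, LF[7]=C('c')+2=1+2=3

Answer: 4 5 1 0 2 6 7 3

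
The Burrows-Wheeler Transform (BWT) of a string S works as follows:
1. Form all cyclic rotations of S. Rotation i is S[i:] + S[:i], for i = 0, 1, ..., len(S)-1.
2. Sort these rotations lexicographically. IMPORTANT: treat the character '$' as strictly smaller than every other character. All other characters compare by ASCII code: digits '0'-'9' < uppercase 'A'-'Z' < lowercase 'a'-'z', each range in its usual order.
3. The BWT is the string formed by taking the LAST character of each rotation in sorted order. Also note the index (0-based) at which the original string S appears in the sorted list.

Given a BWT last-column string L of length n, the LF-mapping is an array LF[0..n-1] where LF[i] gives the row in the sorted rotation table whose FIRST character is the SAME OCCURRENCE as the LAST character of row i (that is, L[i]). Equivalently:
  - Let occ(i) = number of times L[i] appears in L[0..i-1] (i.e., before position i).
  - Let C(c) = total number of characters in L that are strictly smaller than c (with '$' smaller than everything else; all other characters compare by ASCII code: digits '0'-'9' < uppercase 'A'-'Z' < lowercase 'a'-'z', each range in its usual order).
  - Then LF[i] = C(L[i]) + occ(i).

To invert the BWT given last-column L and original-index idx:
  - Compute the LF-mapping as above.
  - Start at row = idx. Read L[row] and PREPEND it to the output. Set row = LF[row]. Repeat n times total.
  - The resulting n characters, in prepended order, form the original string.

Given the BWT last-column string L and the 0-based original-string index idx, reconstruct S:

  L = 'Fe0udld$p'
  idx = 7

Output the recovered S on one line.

LF mapping: 2 5 1 8 3 6 4 0 7
Walk LF starting at row 7, prepending L[row]:
  step 1: row=7, L[7]='$', prepend. Next row=LF[7]=0
  step 2: row=0, L[0]='F', prepend. Next row=LF[0]=2
  step 3: row=2, L[2]='0', prepend. Next row=LF[2]=1
  step 4: row=1, L[1]='e', prepend. Next row=LF[1]=5
  step 5: row=5, L[5]='l', prepend. Next row=LF[5]=6
  step 6: row=6, L[6]='d', prepend. Next row=LF[6]=4
  step 7: row=4, L[4]='d', prepend. Next row=LF[4]=3
  step 8: row=3, L[3]='u', prepend. Next row=LF[3]=8
  step 9: row=8, L[8]='p', prepend. Next row=LF[8]=7
Reversed output: puddle0F$

Answer: puddle0F$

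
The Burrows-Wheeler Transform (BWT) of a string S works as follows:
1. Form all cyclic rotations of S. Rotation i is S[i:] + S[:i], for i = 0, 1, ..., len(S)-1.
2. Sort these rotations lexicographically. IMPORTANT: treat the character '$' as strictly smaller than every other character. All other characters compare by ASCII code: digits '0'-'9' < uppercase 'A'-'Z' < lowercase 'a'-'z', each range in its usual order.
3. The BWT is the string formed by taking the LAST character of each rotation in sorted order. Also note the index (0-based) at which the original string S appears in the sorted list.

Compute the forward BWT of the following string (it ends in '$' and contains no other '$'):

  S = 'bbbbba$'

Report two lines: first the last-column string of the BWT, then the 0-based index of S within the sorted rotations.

Answer: abbbbb$
6

Derivation:
All 7 rotations (rotation i = S[i:]+S[:i]):
  rot[0] = bbbbba$
  rot[1] = bbbba$b
  rot[2] = bbba$bb
  rot[3] = bba$bbb
  rot[4] = ba$bbbb
  rot[5] = a$bbbbb
  rot[6] = $bbbbba
Sorted (with $ < everything):
  sorted[0] = $bbbbba  (last char: 'a')
  sorted[1] = a$bbbbb  (last char: 'b')
  sorted[2] = ba$bbbb  (last char: 'b')
  sorted[3] = bba$bbb  (last char: 'b')
  sorted[4] = bbba$bb  (last char: 'b')
  sorted[5] = bbbba$b  (last char: 'b')
  sorted[6] = bbbbba$  (last char: '$')
Last column: abbbbb$
Original string S is at sorted index 6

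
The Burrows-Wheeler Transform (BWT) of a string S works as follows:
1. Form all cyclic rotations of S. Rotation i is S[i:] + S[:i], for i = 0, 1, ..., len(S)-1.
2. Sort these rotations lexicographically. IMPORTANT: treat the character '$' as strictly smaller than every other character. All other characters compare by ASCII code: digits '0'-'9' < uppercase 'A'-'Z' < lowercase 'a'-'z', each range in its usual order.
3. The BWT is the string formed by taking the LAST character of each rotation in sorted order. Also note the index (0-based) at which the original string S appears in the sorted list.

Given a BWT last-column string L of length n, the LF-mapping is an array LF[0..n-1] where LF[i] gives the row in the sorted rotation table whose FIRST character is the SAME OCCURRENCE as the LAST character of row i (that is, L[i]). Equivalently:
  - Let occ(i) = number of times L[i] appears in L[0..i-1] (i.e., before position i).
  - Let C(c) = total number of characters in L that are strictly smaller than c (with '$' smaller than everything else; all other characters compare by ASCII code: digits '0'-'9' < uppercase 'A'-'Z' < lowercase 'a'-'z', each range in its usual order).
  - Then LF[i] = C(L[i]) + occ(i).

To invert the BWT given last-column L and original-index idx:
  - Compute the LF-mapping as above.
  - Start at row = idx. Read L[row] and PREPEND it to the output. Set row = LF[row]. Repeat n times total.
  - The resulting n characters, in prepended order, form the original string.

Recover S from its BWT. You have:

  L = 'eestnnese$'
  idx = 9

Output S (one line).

LF mapping: 1 2 7 9 5 6 3 8 4 0
Walk LF starting at row 9, prepending L[row]:
  step 1: row=9, L[9]='$', prepend. Next row=LF[9]=0
  step 2: row=0, L[0]='e', prepend. Next row=LF[0]=1
  step 3: row=1, L[1]='e', prepend. Next row=LF[1]=2
  step 4: row=2, L[2]='s', prepend. Next row=LF[2]=7
  step 5: row=7, L[7]='s', prepend. Next row=LF[7]=8
  step 6: row=8, L[8]='e', prepend. Next row=LF[8]=4
  step 7: row=4, L[4]='n', prepend. Next row=LF[4]=5
  step 8: row=5, L[5]='n', prepend. Next row=LF[5]=6
  step 9: row=6, L[6]='e', prepend. Next row=LF[6]=3
  step 10: row=3, L[3]='t', prepend. Next row=LF[3]=9
Reversed output: tennessee$

Answer: tennessee$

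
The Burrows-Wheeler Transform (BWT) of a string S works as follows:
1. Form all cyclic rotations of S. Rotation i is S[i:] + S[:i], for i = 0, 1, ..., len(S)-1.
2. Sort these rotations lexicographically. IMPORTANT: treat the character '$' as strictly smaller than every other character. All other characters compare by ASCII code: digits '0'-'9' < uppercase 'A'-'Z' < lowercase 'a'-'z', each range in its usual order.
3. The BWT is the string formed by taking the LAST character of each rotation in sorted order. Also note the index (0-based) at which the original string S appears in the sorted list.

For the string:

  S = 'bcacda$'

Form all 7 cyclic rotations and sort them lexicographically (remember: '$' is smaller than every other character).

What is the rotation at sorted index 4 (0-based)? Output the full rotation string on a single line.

Answer: cacda$b

Derivation:
All 7 rotations (rotation i = S[i:]+S[:i]):
  rot[0] = bcacda$
  rot[1] = cacda$b
  rot[2] = acda$bc
  rot[3] = cda$bca
  rot[4] = da$bcac
  rot[5] = a$bcacd
  rot[6] = $bcacda
Sorted (with $ < everything):
  sorted[0] = $bcacda
  sorted[1] = a$bcacd
  sorted[2] = acda$bc
  sorted[3] = bcacda$
  sorted[4] = cacda$b
  sorted[5] = cda$bca
  sorted[6] = da$bcac
sorted[4] = cacda$b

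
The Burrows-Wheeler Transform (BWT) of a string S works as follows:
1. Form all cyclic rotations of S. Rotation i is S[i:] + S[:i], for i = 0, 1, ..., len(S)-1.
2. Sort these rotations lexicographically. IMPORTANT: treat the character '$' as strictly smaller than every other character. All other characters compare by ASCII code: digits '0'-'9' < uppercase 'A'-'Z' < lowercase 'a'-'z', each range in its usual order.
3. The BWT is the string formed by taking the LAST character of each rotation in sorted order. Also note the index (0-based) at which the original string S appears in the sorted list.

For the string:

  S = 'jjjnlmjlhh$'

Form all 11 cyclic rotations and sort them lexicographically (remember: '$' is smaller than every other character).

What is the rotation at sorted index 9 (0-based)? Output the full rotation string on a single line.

All 11 rotations (rotation i = S[i:]+S[:i]):
  rot[0] = jjjnlmjlhh$
  rot[1] = jjnlmjlhh$j
  rot[2] = jnlmjlhh$jj
  rot[3] = nlmjlhh$jjj
  rot[4] = lmjlhh$jjjn
  rot[5] = mjlhh$jjjnl
  rot[6] = jlhh$jjjnlm
  rot[7] = lhh$jjjnlmj
  rot[8] = hh$jjjnlmjl
  rot[9] = h$jjjnlmjlh
  rot[10] = $jjjnlmjlhh
Sorted (with $ < everything):
  sorted[0] = $jjjnlmjlhh
  sorted[1] = h$jjjnlmjlh
  sorted[2] = hh$jjjnlmjl
  sorted[3] = jjjnlmjlhh$
  sorted[4] = jjnlmjlhh$j
  sorted[5] = jlhh$jjjnlm
  sorted[6] = jnlmjlhh$jj
  sorted[7] = lhh$jjjnlmj
  sorted[8] = lmjlhh$jjjn
  sorted[9] = mjlhh$jjjnl
  sorted[10] = nlmjlhh$jjj
sorted[9] = mjlhh$jjjnl

Answer: mjlhh$jjjnl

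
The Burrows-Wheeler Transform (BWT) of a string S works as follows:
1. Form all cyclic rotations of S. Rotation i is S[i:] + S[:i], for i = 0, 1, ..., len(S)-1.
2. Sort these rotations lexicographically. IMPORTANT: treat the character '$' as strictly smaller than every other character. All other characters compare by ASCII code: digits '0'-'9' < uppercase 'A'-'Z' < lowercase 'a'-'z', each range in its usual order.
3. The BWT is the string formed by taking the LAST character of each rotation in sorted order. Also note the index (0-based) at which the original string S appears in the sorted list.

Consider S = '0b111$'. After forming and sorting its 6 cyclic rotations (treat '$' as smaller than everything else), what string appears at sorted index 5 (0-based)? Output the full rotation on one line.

All 6 rotations (rotation i = S[i:]+S[:i]):
  rot[0] = 0b111$
  rot[1] = b111$0
  rot[2] = 111$0b
  rot[3] = 11$0b1
  rot[4] = 1$0b11
  rot[5] = $0b111
Sorted (with $ < everything):
  sorted[0] = $0b111
  sorted[1] = 0b111$
  sorted[2] = 1$0b11
  sorted[3] = 11$0b1
  sorted[4] = 111$0b
  sorted[5] = b111$0
sorted[5] = b111$0

Answer: b111$0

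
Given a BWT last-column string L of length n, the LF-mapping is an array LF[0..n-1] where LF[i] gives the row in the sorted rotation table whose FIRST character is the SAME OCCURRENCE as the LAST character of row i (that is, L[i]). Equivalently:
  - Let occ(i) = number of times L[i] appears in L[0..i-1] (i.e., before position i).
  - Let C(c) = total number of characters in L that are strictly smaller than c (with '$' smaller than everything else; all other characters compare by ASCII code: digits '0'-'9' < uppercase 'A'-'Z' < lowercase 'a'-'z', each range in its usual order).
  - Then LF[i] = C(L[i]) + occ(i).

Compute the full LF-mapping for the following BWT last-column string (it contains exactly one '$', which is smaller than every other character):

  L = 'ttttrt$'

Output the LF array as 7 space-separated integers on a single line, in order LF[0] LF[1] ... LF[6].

Answer: 2 3 4 5 1 6 0

Derivation:
Char counts: '$':1, 'r':1, 't':5
C (first-col start): C('$')=0, C('r')=1, C('t')=2
L[0]='t': occ=0, LF[0]=C('t')+0=2+0=2
L[1]='t': occ=1, LF[1]=C('t')+1=2+1=3
L[2]='t': occ=2, LF[2]=C('t')+2=2+2=4
L[3]='t': occ=3, LF[3]=C('t')+3=2+3=5
L[4]='r': occ=0, LF[4]=C('r')+0=1+0=1
L[5]='t': occ=4, LF[5]=C('t')+4=2+4=6
L[6]='$': occ=0, LF[6]=C('$')+0=0+0=0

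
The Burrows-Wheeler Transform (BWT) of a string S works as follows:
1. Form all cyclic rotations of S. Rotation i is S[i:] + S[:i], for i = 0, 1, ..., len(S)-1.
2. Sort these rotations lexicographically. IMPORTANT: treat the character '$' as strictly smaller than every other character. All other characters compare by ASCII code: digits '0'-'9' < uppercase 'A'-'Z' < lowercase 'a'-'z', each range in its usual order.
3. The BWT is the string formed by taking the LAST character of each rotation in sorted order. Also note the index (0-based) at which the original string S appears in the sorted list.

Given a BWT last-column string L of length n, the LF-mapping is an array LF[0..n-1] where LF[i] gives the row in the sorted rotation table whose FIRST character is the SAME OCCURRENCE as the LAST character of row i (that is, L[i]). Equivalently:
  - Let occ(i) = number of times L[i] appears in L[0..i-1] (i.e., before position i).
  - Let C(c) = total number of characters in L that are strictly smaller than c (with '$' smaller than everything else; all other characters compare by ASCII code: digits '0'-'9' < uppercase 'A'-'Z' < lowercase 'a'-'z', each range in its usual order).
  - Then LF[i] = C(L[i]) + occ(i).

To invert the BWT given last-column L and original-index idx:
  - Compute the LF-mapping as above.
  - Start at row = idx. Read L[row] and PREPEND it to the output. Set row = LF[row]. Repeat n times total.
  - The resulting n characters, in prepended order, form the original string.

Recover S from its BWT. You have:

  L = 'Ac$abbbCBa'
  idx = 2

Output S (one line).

Answer: BbbaCbacA$

Derivation:
LF mapping: 1 9 0 4 6 7 8 3 2 5
Walk LF starting at row 2, prepending L[row]:
  step 1: row=2, L[2]='$', prepend. Next row=LF[2]=0
  step 2: row=0, L[0]='A', prepend. Next row=LF[0]=1
  step 3: row=1, L[1]='c', prepend. Next row=LF[1]=9
  step 4: row=9, L[9]='a', prepend. Next row=LF[9]=5
  step 5: row=5, L[5]='b', prepend. Next row=LF[5]=7
  step 6: row=7, L[7]='C', prepend. Next row=LF[7]=3
  step 7: row=3, L[3]='a', prepend. Next row=LF[3]=4
  step 8: row=4, L[4]='b', prepend. Next row=LF[4]=6
  step 9: row=6, L[6]='b', prepend. Next row=LF[6]=8
  step 10: row=8, L[8]='B', prepend. Next row=LF[8]=2
Reversed output: BbbaCbacA$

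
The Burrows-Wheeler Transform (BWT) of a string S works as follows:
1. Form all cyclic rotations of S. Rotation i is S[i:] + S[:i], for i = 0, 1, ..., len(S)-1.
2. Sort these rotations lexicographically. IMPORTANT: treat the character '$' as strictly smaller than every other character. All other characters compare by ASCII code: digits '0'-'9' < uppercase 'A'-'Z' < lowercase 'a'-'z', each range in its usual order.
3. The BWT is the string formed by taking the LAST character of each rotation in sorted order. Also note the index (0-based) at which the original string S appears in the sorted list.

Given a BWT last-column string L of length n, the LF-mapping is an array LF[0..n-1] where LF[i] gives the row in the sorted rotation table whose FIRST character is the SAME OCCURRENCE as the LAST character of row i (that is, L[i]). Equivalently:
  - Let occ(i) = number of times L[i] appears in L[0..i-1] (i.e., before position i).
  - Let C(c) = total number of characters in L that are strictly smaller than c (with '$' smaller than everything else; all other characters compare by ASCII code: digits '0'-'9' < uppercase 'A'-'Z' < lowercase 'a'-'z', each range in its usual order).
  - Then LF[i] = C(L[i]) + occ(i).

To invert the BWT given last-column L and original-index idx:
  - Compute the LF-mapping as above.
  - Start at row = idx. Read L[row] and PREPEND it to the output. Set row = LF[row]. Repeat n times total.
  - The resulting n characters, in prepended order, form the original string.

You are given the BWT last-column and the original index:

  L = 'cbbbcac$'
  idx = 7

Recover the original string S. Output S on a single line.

Answer: ccbbbac$

Derivation:
LF mapping: 5 2 3 4 6 1 7 0
Walk LF starting at row 7, prepending L[row]:
  step 1: row=7, L[7]='$', prepend. Next row=LF[7]=0
  step 2: row=0, L[0]='c', prepend. Next row=LF[0]=5
  step 3: row=5, L[5]='a', prepend. Next row=LF[5]=1
  step 4: row=1, L[1]='b', prepend. Next row=LF[1]=2
  step 5: row=2, L[2]='b', prepend. Next row=LF[2]=3
  step 6: row=3, L[3]='b', prepend. Next row=LF[3]=4
  step 7: row=4, L[4]='c', prepend. Next row=LF[4]=6
  step 8: row=6, L[6]='c', prepend. Next row=LF[6]=7
Reversed output: ccbbbac$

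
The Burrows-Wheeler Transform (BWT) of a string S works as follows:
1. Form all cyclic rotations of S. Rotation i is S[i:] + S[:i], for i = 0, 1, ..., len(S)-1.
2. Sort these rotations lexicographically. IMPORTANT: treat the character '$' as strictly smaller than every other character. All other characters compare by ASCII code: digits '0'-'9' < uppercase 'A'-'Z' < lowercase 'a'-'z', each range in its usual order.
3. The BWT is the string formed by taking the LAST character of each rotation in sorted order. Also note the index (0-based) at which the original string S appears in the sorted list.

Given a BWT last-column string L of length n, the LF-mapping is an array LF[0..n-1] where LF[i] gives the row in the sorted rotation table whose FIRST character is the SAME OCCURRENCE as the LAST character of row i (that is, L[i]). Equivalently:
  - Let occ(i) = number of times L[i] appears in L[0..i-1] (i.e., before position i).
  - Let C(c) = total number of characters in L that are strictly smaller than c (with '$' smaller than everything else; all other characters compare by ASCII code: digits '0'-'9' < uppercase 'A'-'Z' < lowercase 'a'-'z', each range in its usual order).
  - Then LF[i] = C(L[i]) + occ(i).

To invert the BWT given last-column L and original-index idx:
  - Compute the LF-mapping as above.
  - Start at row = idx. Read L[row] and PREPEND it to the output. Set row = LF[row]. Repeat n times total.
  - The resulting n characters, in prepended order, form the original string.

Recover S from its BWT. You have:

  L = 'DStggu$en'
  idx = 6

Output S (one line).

Answer: nuggetSD$

Derivation:
LF mapping: 1 2 7 4 5 8 0 3 6
Walk LF starting at row 6, prepending L[row]:
  step 1: row=6, L[6]='$', prepend. Next row=LF[6]=0
  step 2: row=0, L[0]='D', prepend. Next row=LF[0]=1
  step 3: row=1, L[1]='S', prepend. Next row=LF[1]=2
  step 4: row=2, L[2]='t', prepend. Next row=LF[2]=7
  step 5: row=7, L[7]='e', prepend. Next row=LF[7]=3
  step 6: row=3, L[3]='g', prepend. Next row=LF[3]=4
  step 7: row=4, L[4]='g', prepend. Next row=LF[4]=5
  step 8: row=5, L[5]='u', prepend. Next row=LF[5]=8
  step 9: row=8, L[8]='n', prepend. Next row=LF[8]=6
Reversed output: nuggetSD$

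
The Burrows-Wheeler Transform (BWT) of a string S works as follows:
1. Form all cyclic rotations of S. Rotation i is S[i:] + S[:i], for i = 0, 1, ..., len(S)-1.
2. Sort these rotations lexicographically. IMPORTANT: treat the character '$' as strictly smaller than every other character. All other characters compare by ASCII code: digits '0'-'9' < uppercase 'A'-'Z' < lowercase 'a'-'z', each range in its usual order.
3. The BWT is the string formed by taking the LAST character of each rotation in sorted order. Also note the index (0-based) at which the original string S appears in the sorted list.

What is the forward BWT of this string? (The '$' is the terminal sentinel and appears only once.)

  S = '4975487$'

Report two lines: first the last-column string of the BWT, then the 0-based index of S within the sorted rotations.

Answer: 75$78944
2

Derivation:
All 8 rotations (rotation i = S[i:]+S[:i]):
  rot[0] = 4975487$
  rot[1] = 975487$4
  rot[2] = 75487$49
  rot[3] = 5487$497
  rot[4] = 487$4975
  rot[5] = 87$49754
  rot[6] = 7$497548
  rot[7] = $4975487
Sorted (with $ < everything):
  sorted[0] = $4975487  (last char: '7')
  sorted[1] = 487$4975  (last char: '5')
  sorted[2] = 4975487$  (last char: '$')
  sorted[3] = 5487$497  (last char: '7')
  sorted[4] = 7$497548  (last char: '8')
  sorted[5] = 75487$49  (last char: '9')
  sorted[6] = 87$49754  (last char: '4')
  sorted[7] = 975487$4  (last char: '4')
Last column: 75$78944
Original string S is at sorted index 2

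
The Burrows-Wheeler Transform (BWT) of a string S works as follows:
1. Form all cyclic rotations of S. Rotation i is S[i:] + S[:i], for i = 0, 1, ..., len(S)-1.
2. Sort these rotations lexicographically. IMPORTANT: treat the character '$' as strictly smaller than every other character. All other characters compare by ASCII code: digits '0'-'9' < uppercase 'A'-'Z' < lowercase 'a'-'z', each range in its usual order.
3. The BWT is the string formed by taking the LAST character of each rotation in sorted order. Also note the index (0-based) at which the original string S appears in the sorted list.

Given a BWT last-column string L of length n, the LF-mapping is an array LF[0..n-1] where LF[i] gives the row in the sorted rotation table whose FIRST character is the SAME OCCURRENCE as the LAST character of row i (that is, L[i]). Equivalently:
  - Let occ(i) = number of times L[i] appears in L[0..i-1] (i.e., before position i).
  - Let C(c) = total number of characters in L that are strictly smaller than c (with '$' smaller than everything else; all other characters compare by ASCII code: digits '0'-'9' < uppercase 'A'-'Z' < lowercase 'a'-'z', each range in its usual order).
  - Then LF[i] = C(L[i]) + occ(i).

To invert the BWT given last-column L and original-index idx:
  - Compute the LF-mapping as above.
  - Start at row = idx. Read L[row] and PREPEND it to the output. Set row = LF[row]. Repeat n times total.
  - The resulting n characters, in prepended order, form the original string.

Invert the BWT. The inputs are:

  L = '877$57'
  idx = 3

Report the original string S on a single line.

LF mapping: 5 2 3 0 1 4
Walk LF starting at row 3, prepending L[row]:
  step 1: row=3, L[3]='$', prepend. Next row=LF[3]=0
  step 2: row=0, L[0]='8', prepend. Next row=LF[0]=5
  step 3: row=5, L[5]='7', prepend. Next row=LF[5]=4
  step 4: row=4, L[4]='5', prepend. Next row=LF[4]=1
  step 5: row=1, L[1]='7', prepend. Next row=LF[1]=2
  step 6: row=2, L[2]='7', prepend. Next row=LF[2]=3
Reversed output: 77578$

Answer: 77578$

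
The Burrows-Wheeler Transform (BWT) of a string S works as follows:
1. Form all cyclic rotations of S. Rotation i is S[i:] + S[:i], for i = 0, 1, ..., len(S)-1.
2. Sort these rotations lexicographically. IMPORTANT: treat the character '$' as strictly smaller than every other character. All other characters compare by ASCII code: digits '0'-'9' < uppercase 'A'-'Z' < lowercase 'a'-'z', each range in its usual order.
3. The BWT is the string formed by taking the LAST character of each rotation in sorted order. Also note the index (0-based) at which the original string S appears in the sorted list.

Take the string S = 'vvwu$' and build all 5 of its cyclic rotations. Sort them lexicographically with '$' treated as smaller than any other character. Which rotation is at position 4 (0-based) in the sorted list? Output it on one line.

Answer: wu$vv

Derivation:
All 5 rotations (rotation i = S[i:]+S[:i]):
  rot[0] = vvwu$
  rot[1] = vwu$v
  rot[2] = wu$vv
  rot[3] = u$vvw
  rot[4] = $vvwu
Sorted (with $ < everything):
  sorted[0] = $vvwu
  sorted[1] = u$vvw
  sorted[2] = vvwu$
  sorted[3] = vwu$v
  sorted[4] = wu$vv
sorted[4] = wu$vv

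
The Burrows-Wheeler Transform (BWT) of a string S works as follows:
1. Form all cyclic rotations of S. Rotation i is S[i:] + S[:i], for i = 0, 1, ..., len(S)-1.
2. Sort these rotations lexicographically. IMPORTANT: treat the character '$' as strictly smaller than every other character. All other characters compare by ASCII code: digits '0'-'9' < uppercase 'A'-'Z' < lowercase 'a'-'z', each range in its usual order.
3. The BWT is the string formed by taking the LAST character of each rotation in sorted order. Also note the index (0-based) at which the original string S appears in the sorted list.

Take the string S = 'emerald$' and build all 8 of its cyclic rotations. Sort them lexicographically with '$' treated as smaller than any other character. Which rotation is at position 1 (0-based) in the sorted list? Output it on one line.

Answer: ald$emer

Derivation:
All 8 rotations (rotation i = S[i:]+S[:i]):
  rot[0] = emerald$
  rot[1] = merald$e
  rot[2] = erald$em
  rot[3] = rald$eme
  rot[4] = ald$emer
  rot[5] = ld$emera
  rot[6] = d$emeral
  rot[7] = $emerald
Sorted (with $ < everything):
  sorted[0] = $emerald
  sorted[1] = ald$emer
  sorted[2] = d$emeral
  sorted[3] = emerald$
  sorted[4] = erald$em
  sorted[5] = ld$emera
  sorted[6] = merald$e
  sorted[7] = rald$eme
sorted[1] = ald$emer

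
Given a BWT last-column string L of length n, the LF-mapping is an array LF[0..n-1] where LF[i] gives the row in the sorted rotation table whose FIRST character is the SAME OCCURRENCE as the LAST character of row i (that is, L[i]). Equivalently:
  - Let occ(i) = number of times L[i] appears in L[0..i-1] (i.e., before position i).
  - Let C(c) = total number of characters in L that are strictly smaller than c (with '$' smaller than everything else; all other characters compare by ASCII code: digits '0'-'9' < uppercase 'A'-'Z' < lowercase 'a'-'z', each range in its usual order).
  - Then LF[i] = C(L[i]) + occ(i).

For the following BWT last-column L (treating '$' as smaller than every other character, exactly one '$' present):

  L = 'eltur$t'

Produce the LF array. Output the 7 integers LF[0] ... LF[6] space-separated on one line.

Char counts: '$':1, 'e':1, 'l':1, 'r':1, 't':2, 'u':1
C (first-col start): C('$')=0, C('e')=1, C('l')=2, C('r')=3, C('t')=4, C('u')=6
L[0]='e': occ=0, LF[0]=C('e')+0=1+0=1
L[1]='l': occ=0, LF[1]=C('l')+0=2+0=2
L[2]='t': occ=0, LF[2]=C('t')+0=4+0=4
L[3]='u': occ=0, LF[3]=C('u')+0=6+0=6
L[4]='r': occ=0, LF[4]=C('r')+0=3+0=3
L[5]='$': occ=0, LF[5]=C('$')+0=0+0=0
L[6]='t': occ=1, LF[6]=C('t')+1=4+1=5

Answer: 1 2 4 6 3 0 5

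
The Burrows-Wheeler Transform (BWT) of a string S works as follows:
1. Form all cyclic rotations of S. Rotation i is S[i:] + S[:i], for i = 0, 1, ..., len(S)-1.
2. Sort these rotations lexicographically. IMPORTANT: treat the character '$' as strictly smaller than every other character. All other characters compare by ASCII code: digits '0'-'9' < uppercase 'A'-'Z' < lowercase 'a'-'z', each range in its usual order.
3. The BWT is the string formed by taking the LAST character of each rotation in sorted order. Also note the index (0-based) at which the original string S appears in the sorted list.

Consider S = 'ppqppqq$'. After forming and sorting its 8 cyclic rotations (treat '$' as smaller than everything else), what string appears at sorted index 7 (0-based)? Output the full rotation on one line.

All 8 rotations (rotation i = S[i:]+S[:i]):
  rot[0] = ppqppqq$
  rot[1] = pqppqq$p
  rot[2] = qppqq$pp
  rot[3] = ppqq$ppq
  rot[4] = pqq$ppqp
  rot[5] = qq$ppqpp
  rot[6] = q$ppqppq
  rot[7] = $ppqppqq
Sorted (with $ < everything):
  sorted[0] = $ppqppqq
  sorted[1] = ppqppqq$
  sorted[2] = ppqq$ppq
  sorted[3] = pqppqq$p
  sorted[4] = pqq$ppqp
  sorted[5] = q$ppqppq
  sorted[6] = qppqq$pp
  sorted[7] = qq$ppqpp
sorted[7] = qq$ppqpp

Answer: qq$ppqpp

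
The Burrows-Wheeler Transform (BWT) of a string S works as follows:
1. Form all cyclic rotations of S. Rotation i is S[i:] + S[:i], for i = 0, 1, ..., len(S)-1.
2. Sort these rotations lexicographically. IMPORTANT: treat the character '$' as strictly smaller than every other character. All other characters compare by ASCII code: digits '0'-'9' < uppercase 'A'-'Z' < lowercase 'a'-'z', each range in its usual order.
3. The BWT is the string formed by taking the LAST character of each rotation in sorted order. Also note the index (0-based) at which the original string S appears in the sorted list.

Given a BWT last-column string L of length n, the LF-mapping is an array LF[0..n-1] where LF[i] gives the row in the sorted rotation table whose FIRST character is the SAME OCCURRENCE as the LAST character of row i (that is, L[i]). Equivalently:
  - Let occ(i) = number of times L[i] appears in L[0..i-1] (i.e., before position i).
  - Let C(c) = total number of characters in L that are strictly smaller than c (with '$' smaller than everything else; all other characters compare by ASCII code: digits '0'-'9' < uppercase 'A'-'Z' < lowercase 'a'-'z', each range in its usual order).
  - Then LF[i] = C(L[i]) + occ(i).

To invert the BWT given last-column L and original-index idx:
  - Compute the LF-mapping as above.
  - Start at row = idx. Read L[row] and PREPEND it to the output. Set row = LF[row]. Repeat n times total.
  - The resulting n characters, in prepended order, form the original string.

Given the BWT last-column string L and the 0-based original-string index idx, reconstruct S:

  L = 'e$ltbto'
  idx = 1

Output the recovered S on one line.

Answer: bottle$

Derivation:
LF mapping: 2 0 3 5 1 6 4
Walk LF starting at row 1, prepending L[row]:
  step 1: row=1, L[1]='$', prepend. Next row=LF[1]=0
  step 2: row=0, L[0]='e', prepend. Next row=LF[0]=2
  step 3: row=2, L[2]='l', prepend. Next row=LF[2]=3
  step 4: row=3, L[3]='t', prepend. Next row=LF[3]=5
  step 5: row=5, L[5]='t', prepend. Next row=LF[5]=6
  step 6: row=6, L[6]='o', prepend. Next row=LF[6]=4
  step 7: row=4, L[4]='b', prepend. Next row=LF[4]=1
Reversed output: bottle$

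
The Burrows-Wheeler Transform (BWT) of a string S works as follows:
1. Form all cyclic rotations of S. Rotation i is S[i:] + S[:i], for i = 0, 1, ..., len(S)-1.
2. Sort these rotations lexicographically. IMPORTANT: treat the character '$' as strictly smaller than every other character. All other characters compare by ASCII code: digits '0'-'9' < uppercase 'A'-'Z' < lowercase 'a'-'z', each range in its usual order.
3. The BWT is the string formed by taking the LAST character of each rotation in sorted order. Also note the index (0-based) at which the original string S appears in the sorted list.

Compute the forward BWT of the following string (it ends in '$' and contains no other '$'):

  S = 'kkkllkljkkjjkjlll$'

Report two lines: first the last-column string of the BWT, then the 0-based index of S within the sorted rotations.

Answer: lkjlkkjj$klklkllkj
8

Derivation:
All 18 rotations (rotation i = S[i:]+S[:i]):
  rot[0] = kkkllkljkkjjkjlll$
  rot[1] = kkllkljkkjjkjlll$k
  rot[2] = kllkljkkjjkjlll$kk
  rot[3] = llkljkkjjkjlll$kkk
  rot[4] = lkljkkjjkjlll$kkkl
  rot[5] = kljkkjjkjlll$kkkll
  rot[6] = ljkkjjkjlll$kkkllk
  rot[7] = jkkjjkjlll$kkkllkl
  rot[8] = kkjjkjlll$kkkllklj
  rot[9] = kjjkjlll$kkkllkljk
  rot[10] = jjkjlll$kkkllkljkk
  rot[11] = jkjlll$kkkllkljkkj
  rot[12] = kjlll$kkkllkljkkjj
  rot[13] = jlll$kkkllkljkkjjk
  rot[14] = lll$kkkllkljkkjjkj
  rot[15] = ll$kkkllkljkkjjkjl
  rot[16] = l$kkkllkljkkjjkjll
  rot[17] = $kkkllkljkkjjkjlll
Sorted (with $ < everything):
  sorted[0] = $kkkllkljkkjjkjlll  (last char: 'l')
  sorted[1] = jjkjlll$kkkllkljkk  (last char: 'k')
  sorted[2] = jkjlll$kkkllkljkkj  (last char: 'j')
  sorted[3] = jkkjjkjlll$kkkllkl  (last char: 'l')
  sorted[4] = jlll$kkkllkljkkjjk  (last char: 'k')
  sorted[5] = kjjkjlll$kkkllkljk  (last char: 'k')
  sorted[6] = kjlll$kkkllkljkkjj  (last char: 'j')
  sorted[7] = kkjjkjlll$kkkllklj  (last char: 'j')
  sorted[8] = kkkllkljkkjjkjlll$  (last char: '$')
  sorted[9] = kkllkljkkjjkjlll$k  (last char: 'k')
  sorted[10] = kljkkjjkjlll$kkkll  (last char: 'l')
  sorted[11] = kllkljkkjjkjlll$kk  (last char: 'k')
  sorted[12] = l$kkkllkljkkjjkjll  (last char: 'l')
  sorted[13] = ljkkjjkjlll$kkkllk  (last char: 'k')
  sorted[14] = lkljkkjjkjlll$kkkl  (last char: 'l')
  sorted[15] = ll$kkkllkljkkjjkjl  (last char: 'l')
  sorted[16] = llkljkkjjkjlll$kkk  (last char: 'k')
  sorted[17] = lll$kkkllkljkkjjkj  (last char: 'j')
Last column: lkjlkkjj$klklkllkj
Original string S is at sorted index 8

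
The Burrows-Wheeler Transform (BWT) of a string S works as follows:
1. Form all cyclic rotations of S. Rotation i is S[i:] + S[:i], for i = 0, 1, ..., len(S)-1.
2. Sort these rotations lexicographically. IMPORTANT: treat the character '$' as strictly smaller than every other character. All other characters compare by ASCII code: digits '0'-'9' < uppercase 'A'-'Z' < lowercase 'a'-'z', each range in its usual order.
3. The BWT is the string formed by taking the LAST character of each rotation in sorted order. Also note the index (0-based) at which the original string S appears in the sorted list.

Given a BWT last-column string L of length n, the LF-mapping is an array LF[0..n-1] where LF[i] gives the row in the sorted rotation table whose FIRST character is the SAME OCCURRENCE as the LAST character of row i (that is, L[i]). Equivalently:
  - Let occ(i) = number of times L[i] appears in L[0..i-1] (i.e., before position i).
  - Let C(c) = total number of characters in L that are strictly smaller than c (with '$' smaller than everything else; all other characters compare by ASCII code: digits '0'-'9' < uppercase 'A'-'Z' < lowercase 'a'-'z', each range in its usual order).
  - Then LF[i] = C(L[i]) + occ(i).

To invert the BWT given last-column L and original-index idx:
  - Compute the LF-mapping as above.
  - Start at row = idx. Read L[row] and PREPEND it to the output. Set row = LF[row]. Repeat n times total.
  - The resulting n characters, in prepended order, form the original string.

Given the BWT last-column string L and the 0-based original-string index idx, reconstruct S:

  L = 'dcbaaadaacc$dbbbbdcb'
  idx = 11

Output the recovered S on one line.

LF mapping: 16 12 6 1 2 3 17 4 5 13 14 0 18 7 8 9 10 19 15 11
Walk LF starting at row 11, prepending L[row]:
  step 1: row=11, L[11]='$', prepend. Next row=LF[11]=0
  step 2: row=0, L[0]='d', prepend. Next row=LF[0]=16
  step 3: row=16, L[16]='b', prepend. Next row=LF[16]=10
  step 4: row=10, L[10]='c', prepend. Next row=LF[10]=14
  step 5: row=14, L[14]='b', prepend. Next row=LF[14]=8
  step 6: row=8, L[8]='a', prepend. Next row=LF[8]=5
  step 7: row=5, L[5]='a', prepend. Next row=LF[5]=3
  step 8: row=3, L[3]='a', prepend. Next row=LF[3]=1
  step 9: row=1, L[1]='c', prepend. Next row=LF[1]=12
  step 10: row=12, L[12]='d', prepend. Next row=LF[12]=18
  step 11: row=18, L[18]='c', prepend. Next row=LF[18]=15
  step 12: row=15, L[15]='b', prepend. Next row=LF[15]=9
  step 13: row=9, L[9]='c', prepend. Next row=LF[9]=13
  step 14: row=13, L[13]='b', prepend. Next row=LF[13]=7
  step 15: row=7, L[7]='a', prepend. Next row=LF[7]=4
  step 16: row=4, L[4]='a', prepend. Next row=LF[4]=2
  step 17: row=2, L[2]='b', prepend. Next row=LF[2]=6
  step 18: row=6, L[6]='d', prepend. Next row=LF[6]=17
  step 19: row=17, L[17]='d', prepend. Next row=LF[17]=19
  step 20: row=19, L[19]='b', prepend. Next row=LF[19]=11
Reversed output: bddbaabcbcdcaaabcbd$

Answer: bddbaabcbcdcaaabcbd$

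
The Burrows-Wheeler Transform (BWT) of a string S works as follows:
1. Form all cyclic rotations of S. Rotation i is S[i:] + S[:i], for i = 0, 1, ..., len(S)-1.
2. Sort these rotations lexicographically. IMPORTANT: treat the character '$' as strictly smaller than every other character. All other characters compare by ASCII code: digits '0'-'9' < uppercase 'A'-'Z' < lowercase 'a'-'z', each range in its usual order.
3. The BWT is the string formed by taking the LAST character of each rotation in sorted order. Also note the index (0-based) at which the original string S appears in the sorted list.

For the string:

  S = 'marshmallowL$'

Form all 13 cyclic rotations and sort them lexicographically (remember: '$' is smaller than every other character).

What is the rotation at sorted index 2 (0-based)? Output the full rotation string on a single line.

Answer: allowL$marshm

Derivation:
All 13 rotations (rotation i = S[i:]+S[:i]):
  rot[0] = marshmallowL$
  rot[1] = arshmallowL$m
  rot[2] = rshmallowL$ma
  rot[3] = shmallowL$mar
  rot[4] = hmallowL$mars
  rot[5] = mallowL$marsh
  rot[6] = allowL$marshm
  rot[7] = llowL$marshma
  rot[8] = lowL$marshmal
  rot[9] = owL$marshmall
  rot[10] = wL$marshmallo
  rot[11] = L$marshmallow
  rot[12] = $marshmallowL
Sorted (with $ < everything):
  sorted[0] = $marshmallowL
  sorted[1] = L$marshmallow
  sorted[2] = allowL$marshm
  sorted[3] = arshmallowL$m
  sorted[4] = hmallowL$mars
  sorted[5] = llowL$marshma
  sorted[6] = lowL$marshmal
  sorted[7] = mallowL$marsh
  sorted[8] = marshmallowL$
  sorted[9] = owL$marshmall
  sorted[10] = rshmallowL$ma
  sorted[11] = shmallowL$mar
  sorted[12] = wL$marshmallo
sorted[2] = allowL$marshm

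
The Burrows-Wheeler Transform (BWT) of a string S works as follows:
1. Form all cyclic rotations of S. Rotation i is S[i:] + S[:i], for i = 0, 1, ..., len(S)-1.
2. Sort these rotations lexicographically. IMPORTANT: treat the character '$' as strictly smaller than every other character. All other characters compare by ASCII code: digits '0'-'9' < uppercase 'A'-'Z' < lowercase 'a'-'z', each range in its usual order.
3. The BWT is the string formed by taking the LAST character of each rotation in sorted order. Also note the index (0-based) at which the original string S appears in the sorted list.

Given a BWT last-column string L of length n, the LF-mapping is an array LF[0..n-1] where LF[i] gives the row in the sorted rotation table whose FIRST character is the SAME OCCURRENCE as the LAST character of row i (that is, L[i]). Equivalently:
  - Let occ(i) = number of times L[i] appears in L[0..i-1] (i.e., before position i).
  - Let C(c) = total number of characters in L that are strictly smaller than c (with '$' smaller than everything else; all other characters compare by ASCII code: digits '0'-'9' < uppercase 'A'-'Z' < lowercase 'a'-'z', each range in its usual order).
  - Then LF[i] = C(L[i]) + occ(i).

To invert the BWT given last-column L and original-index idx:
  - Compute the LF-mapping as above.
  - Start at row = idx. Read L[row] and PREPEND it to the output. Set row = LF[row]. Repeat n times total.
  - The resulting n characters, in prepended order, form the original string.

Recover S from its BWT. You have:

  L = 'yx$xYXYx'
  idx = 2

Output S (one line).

Answer: YxXxYxy$

Derivation:
LF mapping: 7 4 0 5 2 1 3 6
Walk LF starting at row 2, prepending L[row]:
  step 1: row=2, L[2]='$', prepend. Next row=LF[2]=0
  step 2: row=0, L[0]='y', prepend. Next row=LF[0]=7
  step 3: row=7, L[7]='x', prepend. Next row=LF[7]=6
  step 4: row=6, L[6]='Y', prepend. Next row=LF[6]=3
  step 5: row=3, L[3]='x', prepend. Next row=LF[3]=5
  step 6: row=5, L[5]='X', prepend. Next row=LF[5]=1
  step 7: row=1, L[1]='x', prepend. Next row=LF[1]=4
  step 8: row=4, L[4]='Y', prepend. Next row=LF[4]=2
Reversed output: YxXxYxy$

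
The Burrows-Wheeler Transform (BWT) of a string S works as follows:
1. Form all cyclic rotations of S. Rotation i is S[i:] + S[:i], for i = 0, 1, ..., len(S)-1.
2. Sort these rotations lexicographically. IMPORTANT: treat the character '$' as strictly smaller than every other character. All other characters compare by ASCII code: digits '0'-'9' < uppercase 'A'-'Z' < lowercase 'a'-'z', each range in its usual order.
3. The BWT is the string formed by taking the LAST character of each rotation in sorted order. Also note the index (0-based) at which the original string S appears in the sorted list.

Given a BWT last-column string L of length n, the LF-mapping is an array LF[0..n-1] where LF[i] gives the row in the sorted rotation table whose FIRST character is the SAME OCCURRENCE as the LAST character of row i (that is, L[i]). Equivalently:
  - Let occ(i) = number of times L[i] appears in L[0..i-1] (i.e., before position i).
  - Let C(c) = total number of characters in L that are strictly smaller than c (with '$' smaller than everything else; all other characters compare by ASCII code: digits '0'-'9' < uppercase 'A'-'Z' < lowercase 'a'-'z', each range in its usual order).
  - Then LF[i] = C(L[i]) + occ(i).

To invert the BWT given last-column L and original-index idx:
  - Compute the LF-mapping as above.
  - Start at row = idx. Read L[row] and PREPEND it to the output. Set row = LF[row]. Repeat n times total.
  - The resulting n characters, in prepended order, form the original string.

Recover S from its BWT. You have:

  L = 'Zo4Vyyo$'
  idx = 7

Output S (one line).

Answer: yoyo4VZ$

Derivation:
LF mapping: 3 4 1 2 6 7 5 0
Walk LF starting at row 7, prepending L[row]:
  step 1: row=7, L[7]='$', prepend. Next row=LF[7]=0
  step 2: row=0, L[0]='Z', prepend. Next row=LF[0]=3
  step 3: row=3, L[3]='V', prepend. Next row=LF[3]=2
  step 4: row=2, L[2]='4', prepend. Next row=LF[2]=1
  step 5: row=1, L[1]='o', prepend. Next row=LF[1]=4
  step 6: row=4, L[4]='y', prepend. Next row=LF[4]=6
  step 7: row=6, L[6]='o', prepend. Next row=LF[6]=5
  step 8: row=5, L[5]='y', prepend. Next row=LF[5]=7
Reversed output: yoyo4VZ$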